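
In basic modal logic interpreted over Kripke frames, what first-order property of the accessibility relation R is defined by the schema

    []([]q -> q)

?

shift-reflexivity

This schema is the T□ axiom.
Its frame correspondent is shift-reflexivity — forall x forall y (Rxy -> Ryy).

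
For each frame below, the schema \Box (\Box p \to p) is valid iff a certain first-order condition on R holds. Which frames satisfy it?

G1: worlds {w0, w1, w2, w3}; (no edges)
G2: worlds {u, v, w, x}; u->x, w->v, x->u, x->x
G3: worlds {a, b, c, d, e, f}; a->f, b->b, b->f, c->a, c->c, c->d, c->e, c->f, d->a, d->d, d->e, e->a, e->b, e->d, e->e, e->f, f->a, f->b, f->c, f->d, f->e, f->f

G1

The schema corresponds to shift-reflexivity: \forall x \forall y (Rxy \to Ryy).
G1: ✓.
G2: fails — Rxu but not Ruu.
G3: fails — Rda but not Raa.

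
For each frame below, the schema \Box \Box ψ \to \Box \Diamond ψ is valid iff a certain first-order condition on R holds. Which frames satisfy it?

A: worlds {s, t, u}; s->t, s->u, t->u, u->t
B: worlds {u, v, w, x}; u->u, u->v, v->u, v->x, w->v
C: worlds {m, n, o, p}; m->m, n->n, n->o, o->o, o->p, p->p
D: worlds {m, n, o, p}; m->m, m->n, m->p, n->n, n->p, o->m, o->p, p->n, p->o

Frame correspondent (Sahlqvist): \forall x \forall z (xRz \to \exists w (x R^2 w \wedge zRw)) — i.e. a generalized confluence (Geach) condition.
A: condition met.
B: fails — vRx but no t with vR²t and xRt.
C: condition met.
D: condition met.
Valid on: A, C, D.

A, C, D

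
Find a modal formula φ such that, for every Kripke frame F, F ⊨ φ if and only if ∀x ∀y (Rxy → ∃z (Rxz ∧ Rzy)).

□□s → □s

The condition is density. The C4 schema □□s → □s defines it.
Suppose □□s→□s is valid. Take Rxy and set V(s)={w : xR²w}. Then □□s at x, so □s at x, so s at y, i.e. ∃z(Rxz∧Rzy).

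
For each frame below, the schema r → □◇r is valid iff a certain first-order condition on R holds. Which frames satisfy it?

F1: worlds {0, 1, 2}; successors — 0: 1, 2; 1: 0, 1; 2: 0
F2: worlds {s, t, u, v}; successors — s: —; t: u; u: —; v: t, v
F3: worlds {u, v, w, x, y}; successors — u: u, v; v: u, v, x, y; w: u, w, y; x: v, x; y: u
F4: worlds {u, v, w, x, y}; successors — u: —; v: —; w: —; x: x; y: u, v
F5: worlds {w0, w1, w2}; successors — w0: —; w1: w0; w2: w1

This is the axiom for symmetry; its first-order frame correspondent is ∀x ∀y (Rxy → Ryx).
F1: ✓.
F2: fails — Rtu but not Rut.
F3: fails — Rwu but not Ruw.
F4: fails — Ryu but not Ruy.
F5: fails — Rw1w0 but not Rw0w1.
Valid on: F1.

F1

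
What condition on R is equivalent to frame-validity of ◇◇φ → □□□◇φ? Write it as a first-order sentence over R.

∀x ∀y ∀z ((xR²y ∧ xR³z) → ∃w (y = w ∧ zRw))

This is a Sahlqvist (Geach-type) schema ◇^2□^0φ → □^3◇^1φ.
Minimal-valuation argument: fix x; take any y with xR^2y and any z with xR^3z. Set V(φ) to the set of worlds R-reachable from y in exactly 0 steps. Then □^0φ holds at y, so the antecedent holds at x; validity forces ◇^1φ at z, giving a w with zR^1w and yR^0w.
First-order correspondent: ∀x ∀y ∀z ((xR²y ∧ xR³z) → ∃w (y = w ∧ zRw)).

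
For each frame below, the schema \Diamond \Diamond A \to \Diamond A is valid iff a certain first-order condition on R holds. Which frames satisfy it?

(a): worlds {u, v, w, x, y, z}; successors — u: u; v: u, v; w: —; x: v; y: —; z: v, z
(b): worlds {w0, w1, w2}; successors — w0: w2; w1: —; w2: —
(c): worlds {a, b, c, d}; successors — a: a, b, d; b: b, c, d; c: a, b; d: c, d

(b)

The schema corresponds to transitivity: \forall x \forall y \forall z (Rxy \wedge Ryz \to Rxz).
(a): fails — Rzv and Rvu but not Rzu.
(b): condition met.
(c): fails — Rbc and Rca but not Rba.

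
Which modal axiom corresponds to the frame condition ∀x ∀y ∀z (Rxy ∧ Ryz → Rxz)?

This is transitivity; the standard corresponding axiom is 4: □p → □□p.
Suppose □p→□□p is valid. Take Rxy, Ryz and set V(p)={w : Rxw}. Then □p at x, so □□p at x, so □p at y, so p at z, i.e. Rxz.

□p → □□p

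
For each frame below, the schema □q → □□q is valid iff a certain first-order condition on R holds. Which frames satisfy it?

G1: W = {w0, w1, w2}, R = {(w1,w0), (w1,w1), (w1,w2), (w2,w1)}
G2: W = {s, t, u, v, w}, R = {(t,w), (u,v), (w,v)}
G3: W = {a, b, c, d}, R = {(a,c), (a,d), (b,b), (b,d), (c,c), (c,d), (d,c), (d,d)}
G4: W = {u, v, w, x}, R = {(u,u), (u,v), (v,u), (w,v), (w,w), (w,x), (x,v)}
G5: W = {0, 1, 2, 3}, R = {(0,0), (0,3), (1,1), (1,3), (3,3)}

The schema corresponds to transitivity: ∀x ∀y ∀z (Rxy ∧ Ryz → Rxz).
G1: fails — Rw2w1 and Rw1w2 but not Rw2w2.
G2: fails — Rtw and Rwv but not Rtv.
G3: fails — Rbd and Rdc but not Rbc.
G4: fails — Rvu and Ruv but not Rvv.
G5: satisfies the condition.
Valid on: G5.

G5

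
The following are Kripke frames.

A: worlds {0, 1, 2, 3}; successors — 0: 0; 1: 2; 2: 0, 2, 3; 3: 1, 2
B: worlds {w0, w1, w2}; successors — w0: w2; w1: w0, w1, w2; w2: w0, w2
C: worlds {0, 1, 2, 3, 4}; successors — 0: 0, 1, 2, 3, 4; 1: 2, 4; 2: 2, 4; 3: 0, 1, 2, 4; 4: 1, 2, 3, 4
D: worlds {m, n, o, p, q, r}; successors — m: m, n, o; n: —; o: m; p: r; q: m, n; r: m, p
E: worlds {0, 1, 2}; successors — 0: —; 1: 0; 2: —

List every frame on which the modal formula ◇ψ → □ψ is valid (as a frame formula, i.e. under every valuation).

E

The schema corresponds to partial functionality: ∀x ∀y ∀z (Rxy ∧ Rxz → y = z).
A: fails — 2 sees both 0 and 2.
B: fails — w1 sees both w0 and w1.
C: fails — 0 sees both 0 and 1.
D: fails — m sees both m and n.
E: holds.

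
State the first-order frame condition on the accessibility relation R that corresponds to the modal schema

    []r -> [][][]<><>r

This is a Sahlqvist (Geach-type) schema ◇^0□^1r → □^3◇^2r.
Minimal-valuation argument: fix x; take any y with xR^0y and any z with xR^3z. Set V(r) to the set of worlds R-reachable from y in exactly 1 step. Then □^1r holds at y, so the antecedent holds at x; validity forces ◇^2r at z, giving a w with zR^2w and yR^1w.
First-order correspondent: forall x forall z (x R^3 z -> exists w (xRw & z R^2 w)).

forall x forall z (x R^3 z -> exists w (xRw & z R^2 w))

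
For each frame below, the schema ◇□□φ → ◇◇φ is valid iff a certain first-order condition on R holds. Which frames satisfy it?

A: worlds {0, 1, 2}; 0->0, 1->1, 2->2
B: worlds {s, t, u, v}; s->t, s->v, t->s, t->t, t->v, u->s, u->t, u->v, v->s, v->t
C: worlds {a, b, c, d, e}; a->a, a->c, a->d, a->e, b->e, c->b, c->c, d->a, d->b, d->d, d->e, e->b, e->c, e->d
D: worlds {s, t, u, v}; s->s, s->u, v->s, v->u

The schema corresponds to a generalized confluence (Geach) condition: ∀x ∀y (xRy → ∃w (yR²w ∧ xR²w)).
A: condition met.
B: condition met.
C: condition met.
D: fails — sRu but no w with uR²w and sR²w.

A, B, C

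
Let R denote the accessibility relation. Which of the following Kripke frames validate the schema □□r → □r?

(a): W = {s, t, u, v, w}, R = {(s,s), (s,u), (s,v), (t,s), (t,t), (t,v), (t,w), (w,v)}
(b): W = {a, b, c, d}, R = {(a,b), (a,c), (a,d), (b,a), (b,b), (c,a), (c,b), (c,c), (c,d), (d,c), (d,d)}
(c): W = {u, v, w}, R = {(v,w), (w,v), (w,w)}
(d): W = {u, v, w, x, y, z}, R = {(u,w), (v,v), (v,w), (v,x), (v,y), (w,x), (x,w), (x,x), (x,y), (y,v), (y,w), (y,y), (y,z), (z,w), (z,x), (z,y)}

Frame correspondent (Sahlqvist): ∀x ∀y (Rxy → ∃z (Rxz ∧ Rzy)) — i.e. density.
(a): fails — Rwv but no z with Rwz and Rzv.
(b): satisfies the condition.
(c): satisfies the condition.
(d): fails — Ruw but no t with Rut and Rtw.

(b), (c)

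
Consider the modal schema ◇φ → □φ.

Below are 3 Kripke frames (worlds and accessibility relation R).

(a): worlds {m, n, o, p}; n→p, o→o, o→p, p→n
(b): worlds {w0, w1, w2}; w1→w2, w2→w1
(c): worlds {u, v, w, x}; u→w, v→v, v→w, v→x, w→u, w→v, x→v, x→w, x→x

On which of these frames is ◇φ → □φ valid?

The schema corresponds to partial functionality: ∀x ∀y ∀z (Rxy ∧ Rxz → y = z).
(a): fails — o sees both o and p.
(b): ✓.
(c): fails — v sees both v and w.
Valid on: (b).

(b)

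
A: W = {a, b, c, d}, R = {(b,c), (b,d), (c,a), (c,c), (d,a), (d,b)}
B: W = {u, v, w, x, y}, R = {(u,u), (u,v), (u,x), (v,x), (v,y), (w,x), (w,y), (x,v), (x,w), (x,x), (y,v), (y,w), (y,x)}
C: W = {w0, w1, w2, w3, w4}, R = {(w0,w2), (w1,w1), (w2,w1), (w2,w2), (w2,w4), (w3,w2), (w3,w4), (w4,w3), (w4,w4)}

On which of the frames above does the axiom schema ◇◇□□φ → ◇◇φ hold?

B, C

Frame correspondent (Sahlqvist): ∀x ∀y (xR²y → ∃w (yR²w ∧ xR²w)) — i.e. a generalized confluence (Geach) condition.
A: fails — bR²a but no w with aR²w and bR²w.
B: holds.
C: holds.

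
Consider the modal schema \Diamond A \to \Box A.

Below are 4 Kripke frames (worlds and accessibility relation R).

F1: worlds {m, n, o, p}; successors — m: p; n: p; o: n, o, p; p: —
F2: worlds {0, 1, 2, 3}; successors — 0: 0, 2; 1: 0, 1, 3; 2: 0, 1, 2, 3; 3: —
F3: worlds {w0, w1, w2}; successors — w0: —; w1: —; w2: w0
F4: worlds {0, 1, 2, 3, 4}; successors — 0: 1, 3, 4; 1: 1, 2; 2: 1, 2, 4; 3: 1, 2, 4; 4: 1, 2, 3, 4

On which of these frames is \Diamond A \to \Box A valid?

F3

The schema corresponds to partial functionality: \forall x \forall y \forall z (Rxy \wedge Rxz \to y = z).
F1: fails — o sees both n and o.
F2: fails — 0 sees both 0 and 2.
F3: condition met.
F4: fails — 0 sees both 1 and 3.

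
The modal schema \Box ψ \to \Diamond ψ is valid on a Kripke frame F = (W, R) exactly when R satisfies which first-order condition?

This schema is the D axiom.
Its frame correspondent is seriality — \forall x \exists y Rxy.

seriality: \forall x \exists y Rxy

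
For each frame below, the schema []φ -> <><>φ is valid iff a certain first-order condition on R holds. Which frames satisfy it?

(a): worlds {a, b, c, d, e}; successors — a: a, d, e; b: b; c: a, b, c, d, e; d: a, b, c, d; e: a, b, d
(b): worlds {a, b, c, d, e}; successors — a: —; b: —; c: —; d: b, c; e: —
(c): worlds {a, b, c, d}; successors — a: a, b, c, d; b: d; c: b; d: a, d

Frame correspondent (Sahlqvist): forall x exists w (xRw & x R^2 w) — i.e. a generalized confluence (Geach) condition.
(a): satisfies the condition.
(b): fails — at a but no w with aRw and aR²w.
(c): fails — at c but no w with cRw and cR²w.
Valid on: (a).

(a)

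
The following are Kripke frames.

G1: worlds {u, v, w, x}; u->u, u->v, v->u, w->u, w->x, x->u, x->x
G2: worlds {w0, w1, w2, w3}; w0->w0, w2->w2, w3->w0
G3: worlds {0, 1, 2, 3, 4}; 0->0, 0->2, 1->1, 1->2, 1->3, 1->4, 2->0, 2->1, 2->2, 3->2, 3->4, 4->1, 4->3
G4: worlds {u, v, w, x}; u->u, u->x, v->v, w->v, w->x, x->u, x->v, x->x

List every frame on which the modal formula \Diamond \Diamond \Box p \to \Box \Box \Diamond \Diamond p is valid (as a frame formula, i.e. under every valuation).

G1, G2, G3

The schema corresponds to a generalized confluence (Geach) condition: \forall x \forall y \forall z ((x R^2 y \wedge x R^2 z) \to \exists w (yRw \wedge z R^2 w)).
G1: ✓.
G2: ✓.
G3: ✓.
G4: fails — uR²u, uR²v but no t with uRt and vR²t.
Valid on: G1, G2, G3.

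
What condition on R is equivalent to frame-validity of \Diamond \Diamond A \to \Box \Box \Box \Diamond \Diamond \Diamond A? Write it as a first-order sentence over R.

This is a Sahlqvist (Geach-type) schema ◇^2□^0A → □^3◇^3A.
Minimal-valuation argument: fix x; take any y with xR^2y and any z with xR^3z. Set V(A) to the set of worlds R-reachable from y in exactly 0 steps. Then □^0A holds at y, so the antecedent holds at x; validity forces ◇^3A at z, giving a w with zR^3w and yR^0w.
First-order correspondent: \forall x \forall y \forall z ((x R^2 y \wedge x R^3 z) \to \exists w (y = w \wedge z R^3 w)).

\forall x \forall y \forall z ((x R^2 y \wedge x R^3 z) \to \exists w (y = w \wedge z R^3 w))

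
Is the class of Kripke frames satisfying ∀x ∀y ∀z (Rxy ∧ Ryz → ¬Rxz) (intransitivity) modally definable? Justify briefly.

Modal frame validity is preserved under surjective bounded morphisms.
The 3-cycle (worlds w0,w1,w2 with w0→w1→w2→w0) is intransitive. Mapping every world to a single reflexive point • is a surjective bounded morphism; the reflexive point is not intransitive (R••∧R•• but R••).
Hence intransitivity is not modally definable.

No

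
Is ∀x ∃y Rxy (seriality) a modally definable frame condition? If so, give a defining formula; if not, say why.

Definable; □p → ◇p defines it

The condition is seriality. A defining modal formula is □p → ◇p.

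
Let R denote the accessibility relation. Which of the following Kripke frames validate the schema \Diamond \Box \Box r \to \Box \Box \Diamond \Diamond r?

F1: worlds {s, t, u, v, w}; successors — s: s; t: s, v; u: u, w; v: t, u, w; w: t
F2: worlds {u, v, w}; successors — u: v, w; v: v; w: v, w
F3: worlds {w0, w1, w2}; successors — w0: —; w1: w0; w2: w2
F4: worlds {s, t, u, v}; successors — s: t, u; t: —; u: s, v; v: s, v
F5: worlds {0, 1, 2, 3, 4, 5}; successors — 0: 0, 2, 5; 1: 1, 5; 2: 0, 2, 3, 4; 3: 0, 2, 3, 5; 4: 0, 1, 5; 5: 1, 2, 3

Frame correspondent (Sahlqvist): \forall x \forall y \forall z ((xRy \wedge x R^2 z) \to \exists w (y R^2 w \wedge z R^2 w)) — i.e. a generalized confluence (Geach) condition.
F1: fails — tRs, tR²u but no w* with sR²w* and uR²w*.
F2: satisfies the condition.
F3: satisfies the condition.
F4: fails — sRt, sR²s but no w with tR²w and sR²w.
F5: satisfies the condition.

F2, F3, F5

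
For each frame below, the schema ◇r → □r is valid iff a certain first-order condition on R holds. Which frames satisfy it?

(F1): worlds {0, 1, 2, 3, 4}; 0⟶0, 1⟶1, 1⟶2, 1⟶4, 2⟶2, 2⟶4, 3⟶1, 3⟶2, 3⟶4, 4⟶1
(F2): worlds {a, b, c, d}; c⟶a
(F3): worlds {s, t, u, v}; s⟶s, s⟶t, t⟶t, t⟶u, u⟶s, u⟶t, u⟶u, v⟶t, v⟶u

The schema corresponds to partial functionality: ∀x ∀y ∀z (Rxy ∧ Rxz → y = z).
(F1): fails — 1 sees both 1 and 2.
(F2): satisfies the condition.
(F3): fails — s sees both s and t.

(F2)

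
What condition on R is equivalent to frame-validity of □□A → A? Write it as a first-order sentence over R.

∀x ∃w (xR²w ∧ x = w)

This is a Sahlqvist (Geach-type) schema ◇^0□^2A → □^0◇^0A.
Minimal-valuation argument: fix x; take any y with xR^0y and any z with xR^0z. Set V(A) to the set of worlds R-reachable from y in exactly 2 steps. Then □^2A holds at y, so the antecedent holds at x; validity forces ◇^0A at z, giving a w with zR^0w and yR^2w.
First-order correspondent: ∀x ∃w (xR²w ∧ x = w).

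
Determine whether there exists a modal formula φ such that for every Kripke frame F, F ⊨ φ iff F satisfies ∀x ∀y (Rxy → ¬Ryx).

Not definable by any modal formula

Any modally definable frame class is closed under surjective bounded morphisms.
The 4-cycle (worlds s,t,u,v with s→t→u→v→s) is asymmetric. Mapping every world to a single reflexive point • is a surjective bounded morphism, and the reflexive point is not asymmetric (R•• but asymmetry requires ¬R••).
So the class is not modally definable.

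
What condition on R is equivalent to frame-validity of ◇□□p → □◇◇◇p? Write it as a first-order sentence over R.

This is a Sahlqvist (Geach-type) schema ◇^1□^2p → □^1◇^3p.
First-order correspondent: ∀x ∀y ∀z ((xRy ∧ xRz) → ∃w (yR²w ∧ zR³w)).

∀x ∀y ∀z ((xRy ∧ xRz) → ∃w (yR²w ∧ zR³w))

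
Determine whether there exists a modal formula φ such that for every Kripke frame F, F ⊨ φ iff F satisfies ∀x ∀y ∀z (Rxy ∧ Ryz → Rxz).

This is a Sahlqvist condition; the 4 axiom □q → □□q defines it.

Definable; □q → □□q defines it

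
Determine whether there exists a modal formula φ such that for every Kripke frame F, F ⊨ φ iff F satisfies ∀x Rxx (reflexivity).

This is a Sahlqvist condition; the T axiom □q → q defines it.
Suppose □q→q is valid. At any x set V(q)={w : Rxw}. Then □q holds at x, so q holds at x, i.e. Rxx.

Yes — defined by □q → q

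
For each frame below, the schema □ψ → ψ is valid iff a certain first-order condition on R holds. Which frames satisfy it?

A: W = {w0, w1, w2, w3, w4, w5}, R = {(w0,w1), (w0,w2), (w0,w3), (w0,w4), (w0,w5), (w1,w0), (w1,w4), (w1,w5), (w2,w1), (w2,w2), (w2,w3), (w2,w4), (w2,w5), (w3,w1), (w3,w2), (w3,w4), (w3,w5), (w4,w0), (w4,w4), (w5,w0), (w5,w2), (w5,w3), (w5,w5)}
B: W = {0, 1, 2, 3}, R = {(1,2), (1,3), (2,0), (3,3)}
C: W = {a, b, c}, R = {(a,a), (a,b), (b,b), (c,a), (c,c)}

This is the axiom for reflexivity; its first-order frame correspondent is ∀x Rxx.
A: fails — world w0 does not see itself.
B: fails — world 0 does not see itself.
C: condition met.
Valid on: C.

C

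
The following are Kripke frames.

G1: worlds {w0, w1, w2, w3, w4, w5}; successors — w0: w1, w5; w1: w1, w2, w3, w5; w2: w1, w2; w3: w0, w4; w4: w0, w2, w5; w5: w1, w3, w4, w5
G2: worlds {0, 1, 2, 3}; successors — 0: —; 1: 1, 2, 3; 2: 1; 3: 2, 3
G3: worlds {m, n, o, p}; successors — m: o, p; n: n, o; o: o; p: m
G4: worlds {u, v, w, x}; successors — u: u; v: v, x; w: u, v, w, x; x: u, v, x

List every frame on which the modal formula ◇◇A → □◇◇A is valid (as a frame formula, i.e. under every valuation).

G2

This is the axiom for a generalized confluence (Geach) condition; its first-order frame correspondent is ∀x ∀y ∀z ((xR²y ∧ xRz) → ∃w (y = w ∧ zR²w)).
G1: fails — w1R²w0, w1Rw2 but no w with w0=w and w2R²w.
G2: condition met.
G3: fails — mR²m, mRo but no w with m=w and oR²w.
G4: fails — wR²v, wRu but no t with v=t and uR²t.
Valid on: G2.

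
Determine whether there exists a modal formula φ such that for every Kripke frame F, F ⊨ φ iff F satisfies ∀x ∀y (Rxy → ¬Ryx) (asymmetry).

Not modally definable

Any modally definable frame class is closed under surjective bounded morphisms.
The 5-cycle (worlds w0,w1,w2,w3,w4 with w0→w1→w2→w3→w4→w0) is asymmetric. Mapping every world to a single reflexive point • is a surjective bounded morphism, and the reflexive point is not asymmetric (R•• but asymmetry requires ¬R••).
So the class is not modally definable.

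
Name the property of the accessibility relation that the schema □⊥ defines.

□⊥ is valid iff no world has any successor (otherwise □⊥ fails at any world with one).

Emptiness of R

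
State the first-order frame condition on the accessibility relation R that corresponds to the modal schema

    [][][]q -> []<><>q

This is a Sahlqvist (Geach-type) schema ◇^0□^3q → □^1◇^2q.
First-order correspondent: forall x forall z (xRz -> exists w (x R^3 w & z R^2 w)).

forall x forall z (xRz -> exists w (x R^3 w & z R^2 w))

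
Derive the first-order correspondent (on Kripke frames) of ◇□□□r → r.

This is a Sahlqvist (Geach-type) schema ◇^1□^3r → □^0◇^0r.
First-order correspondent: ∀x ∀y (xRy → ∃w (yR³w ∧ x = w)).

∀x ∀y (xRy → ∃w (yR³w ∧ x = w))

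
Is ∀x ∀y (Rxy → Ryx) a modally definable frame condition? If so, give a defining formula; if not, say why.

The condition is symmetry. A defining modal formula is r → □◇r.

Definable; r → □◇r defines it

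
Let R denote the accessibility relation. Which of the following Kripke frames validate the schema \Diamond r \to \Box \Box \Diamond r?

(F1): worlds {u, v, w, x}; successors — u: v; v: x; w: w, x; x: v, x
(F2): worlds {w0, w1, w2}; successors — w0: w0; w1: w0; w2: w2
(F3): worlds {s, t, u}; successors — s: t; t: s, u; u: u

The schema corresponds to a generalized confluence (Geach) condition: \forall x \forall y \forall z ((xRy \wedge x R^2 z) \to \exists w (y = w \wedge zRw)).
(F1): fails — wRw, wR²v but no t with w=t and vRt.
(F2): satisfies the condition.
(F3): fails — sRt, sR²u but no w with t=w and uRw.

(F2)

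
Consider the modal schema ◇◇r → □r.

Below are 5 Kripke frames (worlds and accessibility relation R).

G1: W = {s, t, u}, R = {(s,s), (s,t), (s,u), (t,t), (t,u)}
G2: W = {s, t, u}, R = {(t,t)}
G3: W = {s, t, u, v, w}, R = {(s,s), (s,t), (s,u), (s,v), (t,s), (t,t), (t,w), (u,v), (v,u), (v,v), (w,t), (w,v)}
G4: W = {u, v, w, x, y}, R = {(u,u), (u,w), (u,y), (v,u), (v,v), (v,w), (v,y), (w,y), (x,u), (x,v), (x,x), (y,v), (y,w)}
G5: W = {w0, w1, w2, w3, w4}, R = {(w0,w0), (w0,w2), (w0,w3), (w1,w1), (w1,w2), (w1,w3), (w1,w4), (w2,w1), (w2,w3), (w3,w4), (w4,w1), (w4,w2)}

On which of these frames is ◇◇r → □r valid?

The schema corresponds to a generalized confluence (Geach) condition: ∀x ∀y ∀z ((xR²y ∧ xRz) → ∃w (y = w ∧ z = w)).
G1: fails — sR²s, sRt but s ≠ t.
G2: condition met.
G3: fails — sR²s, sRt but s ≠ t.
G4: fails — uR²u, uRw but u ≠ w.
G5: fails — w0R²w0, w0Rw2 but w0 ≠ w2.

G2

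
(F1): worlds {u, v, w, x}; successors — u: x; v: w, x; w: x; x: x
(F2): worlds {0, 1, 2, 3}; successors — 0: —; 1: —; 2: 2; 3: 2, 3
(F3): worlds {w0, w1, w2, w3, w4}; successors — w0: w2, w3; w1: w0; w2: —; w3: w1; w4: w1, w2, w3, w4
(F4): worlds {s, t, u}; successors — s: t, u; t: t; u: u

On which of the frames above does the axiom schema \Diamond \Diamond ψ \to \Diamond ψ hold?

(F1), (F2), (F4)

The schema corresponds to transitivity: \forall x \forall y \forall z (Rxy \wedge Ryz \to Rxz).
(F1): ✓.
(F2): ✓.
(F3): fails — Rw1w0 and Rw0w2 but not Rw1w2.
(F4): ✓.
Valid on: (F1), (F2), (F4).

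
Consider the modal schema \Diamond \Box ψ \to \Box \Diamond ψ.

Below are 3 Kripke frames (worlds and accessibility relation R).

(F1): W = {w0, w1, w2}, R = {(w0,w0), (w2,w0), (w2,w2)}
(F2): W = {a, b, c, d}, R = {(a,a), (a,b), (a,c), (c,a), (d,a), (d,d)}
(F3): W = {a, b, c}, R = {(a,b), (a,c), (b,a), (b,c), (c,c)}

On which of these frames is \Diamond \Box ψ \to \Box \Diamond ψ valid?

The schema corresponds to convergence: \forall x \forall y \forall z (Rxy \wedge Rxz \to \exists w (Ryw \wedge Rzw)).
(F1): ✓.
(F2): fails — Rab and Rab but b and b have no common successor.
(F3): ✓.

(F1), (F3)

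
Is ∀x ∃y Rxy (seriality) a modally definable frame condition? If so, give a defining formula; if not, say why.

Yes: it is seriality, defined by the D schema □q → ◇q.
Suppose □q→◇q is valid. At any x set V(q)=W. Then □q at x, so ◇q at x, so x has a successor.

Yes, by □q → ◇q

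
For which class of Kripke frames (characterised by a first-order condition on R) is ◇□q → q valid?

Equivalently (dual form): q → □◇q.
Suppose q→□◇q is valid. Take Rxy and set V(q)={x}. Then q at x, so □◇q at x, so ◇q at y, so some z with Ryz has q; z=x, i.e. Ryx.
Conversely, on a frame with symmetry the schema holds at every world under every valuation.
Frame condition: ∀x ∀y (Rxy → Ryx).

symmetry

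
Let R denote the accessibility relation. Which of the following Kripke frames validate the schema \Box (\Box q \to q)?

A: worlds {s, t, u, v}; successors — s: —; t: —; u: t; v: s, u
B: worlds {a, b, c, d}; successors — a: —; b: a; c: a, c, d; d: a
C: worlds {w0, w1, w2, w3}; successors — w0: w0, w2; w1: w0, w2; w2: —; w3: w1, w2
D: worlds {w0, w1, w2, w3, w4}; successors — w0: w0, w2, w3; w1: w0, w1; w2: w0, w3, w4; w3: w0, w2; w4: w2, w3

none

Frame correspondent (Sahlqvist): \forall x \forall y (Rxy \to Ryy) — i.e. shift-reflexivity.
A: fails — Rvu but not Ruu.
B: fails — Rcd but not Rdd.
C: fails — Rw1w2 but not Rw2w2.
D: fails — Rw2w4 but not Rw4w4.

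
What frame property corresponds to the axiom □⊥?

□⊥ is valid iff no world has any successor (otherwise □⊥ fails at any world with one).

emptiness of R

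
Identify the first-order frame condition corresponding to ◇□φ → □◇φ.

Suppose ◇□φ→□◇φ is valid. Take Rxy, Rxz and set V(φ)={w : Ryw}. Then □φ at y so ◇□φ at x, so □◇φ at x, so ◇φ at z, giving w with Rzw and Ryw.
Conversely, any frame satisfying ∀x ∀y ∀z (Rxy ∧ Rxz → ∃w (Ryw ∧ Rzw)) validates the schema.
Frame condition: ∀x ∀y ∀z (Rxy ∧ Rxz → ∃w (Ryw ∧ Rzw)).

convergence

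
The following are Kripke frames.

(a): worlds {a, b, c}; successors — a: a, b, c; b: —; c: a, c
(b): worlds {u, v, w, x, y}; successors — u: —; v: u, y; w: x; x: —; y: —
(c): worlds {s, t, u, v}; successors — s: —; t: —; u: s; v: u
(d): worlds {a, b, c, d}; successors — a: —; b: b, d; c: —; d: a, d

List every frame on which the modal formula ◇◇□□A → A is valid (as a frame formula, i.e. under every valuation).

The schema corresponds to a generalized confluence (Geach) condition: ∀x ∀y (xR²y → ∃w (yR²w ∧ x = w)).
(a): fails — aR²b but no w with bR²w and a=w.
(b): holds.
(c): fails — vR²s but no w with sR²w and v=w.
(d): fails — bR²a but no w with aR²w and b=w.

(b)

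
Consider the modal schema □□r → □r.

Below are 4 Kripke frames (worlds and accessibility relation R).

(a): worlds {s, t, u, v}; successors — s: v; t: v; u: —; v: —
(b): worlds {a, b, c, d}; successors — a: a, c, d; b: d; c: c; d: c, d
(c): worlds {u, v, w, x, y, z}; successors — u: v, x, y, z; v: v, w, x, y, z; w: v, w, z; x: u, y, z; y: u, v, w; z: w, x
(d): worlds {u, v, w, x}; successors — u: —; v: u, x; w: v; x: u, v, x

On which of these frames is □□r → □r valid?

(b)

This is the axiom for density; its first-order frame correspondent is ∀x ∀y (Rxy → ∃z (Rxz ∧ Rzy)).
(a): fails — Rsv but no z with Rsz and Rzv.
(b): holds.
(c): fails — Ryu but no t with Ryt and Rtu.
(d): fails — Rwv but no z with Rwz and Rzv.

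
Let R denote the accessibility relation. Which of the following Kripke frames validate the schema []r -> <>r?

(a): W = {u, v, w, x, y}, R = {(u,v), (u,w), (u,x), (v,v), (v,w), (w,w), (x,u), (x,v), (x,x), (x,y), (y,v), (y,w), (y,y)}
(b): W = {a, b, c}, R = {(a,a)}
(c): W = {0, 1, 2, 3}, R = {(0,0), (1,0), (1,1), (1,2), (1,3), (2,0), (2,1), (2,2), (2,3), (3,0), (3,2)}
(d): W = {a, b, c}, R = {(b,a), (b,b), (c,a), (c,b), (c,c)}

(a), (c)

Frame correspondent (Sahlqvist): forall x exists y Rxy — i.e. seriality.
(a): satisfies the condition.
(b): fails — world b has no successor.
(c): satisfies the condition.
(d): fails — world a has no successor.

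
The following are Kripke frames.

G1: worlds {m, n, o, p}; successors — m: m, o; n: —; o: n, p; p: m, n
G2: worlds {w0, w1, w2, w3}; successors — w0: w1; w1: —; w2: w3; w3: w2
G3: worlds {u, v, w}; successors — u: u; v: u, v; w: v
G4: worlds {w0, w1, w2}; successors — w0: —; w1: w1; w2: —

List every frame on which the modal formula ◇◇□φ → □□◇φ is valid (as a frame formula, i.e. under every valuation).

The schema corresponds to a generalized confluence (Geach) condition: ∀x ∀y ∀z ((xR²y ∧ xR²z) → ∃w (yRw ∧ zRw)).
G1: fails — mR²m, mR²n but no w with mRw and nRw.
G2: holds.
G3: holds.
G4: holds.
Valid on: G2, G3, G4.

G2, G3, G4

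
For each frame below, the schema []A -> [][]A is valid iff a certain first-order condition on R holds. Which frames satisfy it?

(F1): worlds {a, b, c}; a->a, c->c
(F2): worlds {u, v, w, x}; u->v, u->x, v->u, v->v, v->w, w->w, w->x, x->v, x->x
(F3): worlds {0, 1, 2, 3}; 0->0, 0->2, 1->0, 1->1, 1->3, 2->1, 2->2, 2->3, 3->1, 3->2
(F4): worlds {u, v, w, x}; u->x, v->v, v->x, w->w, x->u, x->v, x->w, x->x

The schema corresponds to transitivity: forall x forall y forall z (Rxy & Ryz -> Rxz).
(F1): holds.
(F2): fails — Ruv and Rvw but not Ruw.
(F3): fails — R10 and R02 but not R12.
(F4): fails — Rvx and Rxw but not Rvw.

(F1)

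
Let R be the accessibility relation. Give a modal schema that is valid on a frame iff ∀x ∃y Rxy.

The condition is seriality. The D schema □p → ◇p defines it.

□p → ◇p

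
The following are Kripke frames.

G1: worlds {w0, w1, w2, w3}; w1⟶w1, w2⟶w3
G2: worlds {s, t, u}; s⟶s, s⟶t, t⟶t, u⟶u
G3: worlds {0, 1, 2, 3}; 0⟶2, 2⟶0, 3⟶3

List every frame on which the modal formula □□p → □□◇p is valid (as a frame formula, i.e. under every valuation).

The schema corresponds to a generalized confluence (Geach) condition: ∀x ∀z (xR²z → ∃w (xR²w ∧ zRw)).
G1: holds.
G2: holds.
G3: fails — 0R²0 but no w with 0R²w and 0Rw.
Valid on: G1, G2.

G1, G2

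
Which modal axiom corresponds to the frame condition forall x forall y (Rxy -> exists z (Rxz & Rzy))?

□□p → □p

The condition is density. The C4 schema □□p → □p defines it.
Suppose □□p→□p is valid. Take Rxy and set V(p)={w : xR²w}. Then □□p at x, so □p at x, so p at y, i.e. ∃z(Rxz∧Rzy).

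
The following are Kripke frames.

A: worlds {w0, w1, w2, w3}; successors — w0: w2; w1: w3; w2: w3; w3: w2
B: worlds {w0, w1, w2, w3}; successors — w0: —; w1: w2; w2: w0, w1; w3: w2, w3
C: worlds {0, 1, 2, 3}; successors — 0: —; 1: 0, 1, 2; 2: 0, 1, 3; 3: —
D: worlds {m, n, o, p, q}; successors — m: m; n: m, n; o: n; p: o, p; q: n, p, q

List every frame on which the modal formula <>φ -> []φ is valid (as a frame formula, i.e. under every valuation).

Frame correspondent (Sahlqvist): forall x forall y forall z (Rxy & Rxz -> y = z) — i.e. partial functionality.
A: condition met.
B: fails — w2 sees both w0 and w1.
C: fails — 1 sees both 0 and 1.
D: fails — n sees both m and n.
Valid on: A.

A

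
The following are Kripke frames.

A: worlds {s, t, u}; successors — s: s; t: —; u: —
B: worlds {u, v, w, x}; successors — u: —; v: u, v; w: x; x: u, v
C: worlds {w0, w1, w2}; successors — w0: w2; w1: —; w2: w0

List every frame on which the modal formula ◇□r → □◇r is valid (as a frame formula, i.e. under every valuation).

A, C

The schema corresponds to convergence: ∀x ∀y ∀z (Rxy ∧ Rxz → ∃w (Ryw ∧ Rzw)).
A: satisfies the condition.
B: fails — Rvv and Rvu but v and u have no common successor.
C: satisfies the condition.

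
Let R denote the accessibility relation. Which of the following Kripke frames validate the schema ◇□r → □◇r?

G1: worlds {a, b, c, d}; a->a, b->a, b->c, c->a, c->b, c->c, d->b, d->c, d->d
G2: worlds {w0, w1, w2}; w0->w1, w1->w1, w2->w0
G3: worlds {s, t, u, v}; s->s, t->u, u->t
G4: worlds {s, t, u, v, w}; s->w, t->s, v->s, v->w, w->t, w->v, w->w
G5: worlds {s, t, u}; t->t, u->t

This is the axiom for convergence; its first-order frame correspondent is ∀x ∀y ∀z (Rxy ∧ Rxz → ∃w (Ryw ∧ Rzw)).
G1: ✓.
G2: ✓.
G3: ✓.
G4: fails — Rww and Rwt but w and t have no common successor.
G5: ✓.
Valid on: G1, G2, G3, G5.

G1, G2, G3, G5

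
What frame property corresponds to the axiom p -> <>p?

Reflexivity

This is a form of the T axiom.
Its frame correspondent is reflexivity — forall x Rxx.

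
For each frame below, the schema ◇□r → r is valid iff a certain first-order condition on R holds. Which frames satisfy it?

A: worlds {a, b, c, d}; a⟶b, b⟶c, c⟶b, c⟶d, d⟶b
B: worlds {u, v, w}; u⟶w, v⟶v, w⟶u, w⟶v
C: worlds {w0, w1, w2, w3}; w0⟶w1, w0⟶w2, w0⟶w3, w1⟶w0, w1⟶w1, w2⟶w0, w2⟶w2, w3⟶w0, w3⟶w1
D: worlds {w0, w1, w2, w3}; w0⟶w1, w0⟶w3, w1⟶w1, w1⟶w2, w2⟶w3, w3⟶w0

none

This is the axiom for symmetry; its first-order frame correspondent is ∀x ∀y (Rxy → Ryx).
A: fails — Rcd but not Rdc.
B: fails — Rwv but not Rvw.
C: fails — Rw3w1 but not Rw1w3.
D: fails — Rw1w2 but not Rw2w1.
Valid on no frame.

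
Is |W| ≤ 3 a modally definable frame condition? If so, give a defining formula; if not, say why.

Modal frame validity is preserved under disjoint unions.
Any modal formula valid on each of 4 disjoint one-world frames is valid on their disjoint union (validity is preserved under disjoint unions). Each one-world frame has |W|=1≤3, but the union has |W|=4.
So no modal formula (or set of formulas) defines exactly the |W|≤3 frames.

Not definable by any modal formula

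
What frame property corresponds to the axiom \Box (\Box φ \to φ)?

Suppose □(□φ→φ) is valid. Take Rxy and set V(φ)={w : Ryw}. Then at y, □φ holds; since □(□φ→φ) at x, □φ→φ at y, so φ at y, i.e. Ryy.
Conversely, on a frame with shift-reflexivity the schema holds at every world under every valuation.
So the correspondent is shift-reflexivity.

shift-reflexivity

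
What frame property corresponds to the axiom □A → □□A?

Suppose □A→□□A is valid. Take Rxy, Ryz and set V(A)={w : Rxw}. Then □A at x, so □□A at x, so □A at y, so A at z, i.e. Rxz.

Transitivity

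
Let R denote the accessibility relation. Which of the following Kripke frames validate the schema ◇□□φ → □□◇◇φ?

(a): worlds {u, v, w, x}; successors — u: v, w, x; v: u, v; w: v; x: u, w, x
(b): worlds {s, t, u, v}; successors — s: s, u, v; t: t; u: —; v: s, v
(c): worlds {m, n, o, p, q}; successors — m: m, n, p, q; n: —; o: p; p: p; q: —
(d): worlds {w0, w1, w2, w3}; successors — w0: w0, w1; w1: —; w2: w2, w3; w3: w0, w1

(a)

This is the axiom for a generalized confluence (Geach) condition; its first-order frame correspondent is ∀x ∀y ∀z ((xRy ∧ xR²z) → ∃w (yR²w ∧ zR²w)).
(a): satisfies the condition.
(b): fails — sRs, sR²u but no w with sR²w and uR²w.
(c): fails — mRm, mR²n but no w with mR²w and nR²w.
(d): fails — w0Rw0, w0R²w1 but no w with w0R²w and w1R²w.
Valid on: (a).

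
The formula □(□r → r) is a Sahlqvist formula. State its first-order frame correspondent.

This schema is the T□ axiom.
Its frame correspondent is shift-reflexivity — ∀x ∀y (Rxy → Ryy).

shift-reflexivity: ∀x ∀y (Rxy → Ryy)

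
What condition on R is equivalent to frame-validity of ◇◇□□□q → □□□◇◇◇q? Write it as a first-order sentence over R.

∀x ∀y ∀z ((xR²y ∧ xR³z) → ∃w (yR³w ∧ zR³w))

This is a Sahlqvist (Geach-type) schema ◇^2□^3q → □^3◇^3q.
Minimal-valuation argument: fix x; take any y with xR^2y and any z with xR^3z. Set V(q) to the set of worlds R-reachable from y in exactly 3 steps. Then □^3q holds at y, so the antecedent holds at x; validity forces ◇^3q at z, giving a w with zR^3w and yR^3w.
First-order correspondent: ∀x ∀y ∀z ((xR²y ∧ xR³z) → ∃w (yR³w ∧ zR³w)).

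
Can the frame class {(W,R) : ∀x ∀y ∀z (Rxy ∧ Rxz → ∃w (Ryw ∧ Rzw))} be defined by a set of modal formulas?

Yes: it is convergence, defined by the .2 schema ◇□p → □◇p.
Suppose ◇□p→□◇p is valid. Take Rxy, Rxz and set V(p)={w : Ryw}. Then □p at y so ◇□p at x, so □◇p at x, so ◇p at z, giving w with Rzw and Ryw.

Definable; ◇□p → □◇p defines it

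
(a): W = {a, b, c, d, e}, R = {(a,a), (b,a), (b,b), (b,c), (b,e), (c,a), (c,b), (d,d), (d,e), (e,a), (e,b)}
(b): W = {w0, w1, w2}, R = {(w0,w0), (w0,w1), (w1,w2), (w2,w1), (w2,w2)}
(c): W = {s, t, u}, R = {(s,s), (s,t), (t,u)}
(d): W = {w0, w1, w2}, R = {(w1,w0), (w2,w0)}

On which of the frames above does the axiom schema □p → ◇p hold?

(a), (b)

This is the axiom for seriality; its first-order frame correspondent is ∀x ∃y Rxy.
(a): satisfies the condition.
(b): satisfies the condition.
(c): fails — world u has no successor.
(d): fails — world w0 has no successor.
Valid on: (a), (b).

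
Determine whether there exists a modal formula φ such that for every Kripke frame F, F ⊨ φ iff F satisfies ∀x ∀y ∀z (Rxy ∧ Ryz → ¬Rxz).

Not definable by any modal formula

If a class were modally definable it would be closed under surjective bounded morphisms (Goldblatt–Thomason).
The 7-cycle (worlds s,t,u,v,w,x,y with s→t→u→v→w→x→y→s) is intransitive. Mapping every world to a single reflexive point • is a surjective bounded morphism; the reflexive point is not intransitive (R••∧R•• but R••).
So no modal formula (or set of formulas) defines exactly the intransitive frames.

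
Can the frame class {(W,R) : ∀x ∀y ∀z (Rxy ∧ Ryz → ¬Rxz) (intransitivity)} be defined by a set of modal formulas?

Modal frame validity is preserved under surjective bounded morphisms.
The 5-cycle (worlds 0,1,2,3,4 with 0→1→2→3→4→0) is intransitive. Mapping every world to a single reflexive point • is a surjective bounded morphism; the reflexive point is not intransitive (R••∧R•• but R••).
So the class is not modally definable.

No — not modally definable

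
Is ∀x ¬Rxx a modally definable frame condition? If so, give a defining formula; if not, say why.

Not modally definable

Modal frame validity is preserved under surjective bounded morphisms.
The 4-cycle (worlds 0,1,2,3 with 0→1→2→3→0) is irreflexive, and the map sending every world to a single reflexive point • is a surjective bounded morphism (forth: every edge maps to (•,•); back: every world has a successor). So any modal formula valid on the 4-cycle is also valid on the reflexive point, which is not irreflexive.
So the class is not modally definable.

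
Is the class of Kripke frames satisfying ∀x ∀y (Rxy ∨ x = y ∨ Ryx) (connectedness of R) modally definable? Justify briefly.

If a class were modally definable it would be closed under disjoint unions (Goldblatt–Thomason).
Take 4 disjoint single-world reflexive frames: each is trivially connected, but their disjoint union has 4 worlds with no edge between distinct components, so it is not connected.
So no modal formula (or set of formulas) defines exactly the connected frames.

No — not modally definable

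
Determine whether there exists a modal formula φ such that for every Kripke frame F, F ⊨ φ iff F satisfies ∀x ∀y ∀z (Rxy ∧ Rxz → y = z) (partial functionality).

This is a Sahlqvist condition; the CD axiom ◇p → □p defines it.
Suppose ◇p→□p is valid. Take Rxy, Rxz and set V(p)={y}. Then ◇p at x, so □p at x, so p at z, i.e. z=y.

Yes, by ◇p → □p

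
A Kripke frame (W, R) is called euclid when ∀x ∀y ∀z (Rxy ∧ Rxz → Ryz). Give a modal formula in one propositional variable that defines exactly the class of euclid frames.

The condition is the Euclidean property. The 5 schema ◇ψ → □◇ψ defines it.
Suppose ◇ψ→□◇ψ is valid. Take Rxy, Rxz and set V(ψ)={y}. Then ◇ψ at x, so □◇ψ at x, so ◇ψ at z, so some w with Rzw has ψ; w=y, i.e. Rzy. By symmetry of the argument, Ryz.

◇ψ → □◇ψ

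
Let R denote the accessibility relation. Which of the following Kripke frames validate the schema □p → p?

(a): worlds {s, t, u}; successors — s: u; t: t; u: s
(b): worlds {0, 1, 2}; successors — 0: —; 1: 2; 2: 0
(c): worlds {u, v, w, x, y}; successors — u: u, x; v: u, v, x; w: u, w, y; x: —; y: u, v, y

none

The schema corresponds to reflexivity: ∀x Rxx.
(a): fails — world s does not see itself.
(b): fails — world 0 does not see itself.
(c): fails — world x does not see itself.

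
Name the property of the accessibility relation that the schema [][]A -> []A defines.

This is the C4 axiom.
It corresponds to density: forall x forall y (Rxy -> exists z (Rxz & Rzy)).

density: forall x forall y (Rxy -> exists z (Rxz & Rzy))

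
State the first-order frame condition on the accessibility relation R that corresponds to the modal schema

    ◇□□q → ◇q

This is a Sahlqvist (Geach-type) schema ◇^1□^2q → □^0◇^1q.
Minimal-valuation argument: fix x; take any y with xR^1y and any z with xR^0z. Set V(q) to the set of worlds R-reachable from y in exactly 2 steps. Then □^2q holds at y, so the antecedent holds at x; validity forces ◇^1q at z, giving a w with zR^1w and yR^2w.
First-order correspondent: ∀x ∀y (xRy → ∃w (yR²w ∧ xRw)).

∀x ∀y (xRy → ∃w (yR²w ∧ xRw))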